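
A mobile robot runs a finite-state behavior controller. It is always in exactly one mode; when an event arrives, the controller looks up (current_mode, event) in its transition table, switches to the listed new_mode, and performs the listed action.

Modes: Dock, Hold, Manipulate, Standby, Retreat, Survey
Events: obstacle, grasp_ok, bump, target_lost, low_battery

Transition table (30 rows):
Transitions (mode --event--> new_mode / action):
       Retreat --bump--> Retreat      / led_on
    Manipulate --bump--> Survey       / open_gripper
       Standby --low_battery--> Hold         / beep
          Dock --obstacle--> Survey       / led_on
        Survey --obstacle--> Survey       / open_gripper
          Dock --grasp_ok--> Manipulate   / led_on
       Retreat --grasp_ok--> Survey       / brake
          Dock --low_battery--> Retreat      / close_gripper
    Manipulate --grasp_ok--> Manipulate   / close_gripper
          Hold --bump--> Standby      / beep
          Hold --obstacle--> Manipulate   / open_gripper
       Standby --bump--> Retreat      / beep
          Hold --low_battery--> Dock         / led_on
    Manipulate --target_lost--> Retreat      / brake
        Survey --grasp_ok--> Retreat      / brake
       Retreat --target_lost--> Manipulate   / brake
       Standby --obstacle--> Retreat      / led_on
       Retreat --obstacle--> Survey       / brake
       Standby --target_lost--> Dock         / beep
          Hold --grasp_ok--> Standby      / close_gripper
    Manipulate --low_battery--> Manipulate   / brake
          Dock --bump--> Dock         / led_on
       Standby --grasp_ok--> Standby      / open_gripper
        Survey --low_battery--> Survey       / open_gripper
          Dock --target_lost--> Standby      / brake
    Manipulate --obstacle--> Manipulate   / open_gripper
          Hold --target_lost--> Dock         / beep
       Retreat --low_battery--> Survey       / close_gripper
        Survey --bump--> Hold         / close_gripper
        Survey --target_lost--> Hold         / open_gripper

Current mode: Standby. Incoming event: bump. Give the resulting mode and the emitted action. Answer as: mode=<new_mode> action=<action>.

current mode = Standby; filter table to that mode:
  (Standby, low_battery) → (Hold, beep)
  (Standby, bump) → (Retreat, beep)  ← event matches
  (Standby, obstacle) → (Retreat, led_on)
  (Standby, target_lost) → (Dock, beep)
  (Standby, grasp_ok) → (Standby, open_gripper)
event = bump selects (Retreat, beep)

mode=Retreat action=beep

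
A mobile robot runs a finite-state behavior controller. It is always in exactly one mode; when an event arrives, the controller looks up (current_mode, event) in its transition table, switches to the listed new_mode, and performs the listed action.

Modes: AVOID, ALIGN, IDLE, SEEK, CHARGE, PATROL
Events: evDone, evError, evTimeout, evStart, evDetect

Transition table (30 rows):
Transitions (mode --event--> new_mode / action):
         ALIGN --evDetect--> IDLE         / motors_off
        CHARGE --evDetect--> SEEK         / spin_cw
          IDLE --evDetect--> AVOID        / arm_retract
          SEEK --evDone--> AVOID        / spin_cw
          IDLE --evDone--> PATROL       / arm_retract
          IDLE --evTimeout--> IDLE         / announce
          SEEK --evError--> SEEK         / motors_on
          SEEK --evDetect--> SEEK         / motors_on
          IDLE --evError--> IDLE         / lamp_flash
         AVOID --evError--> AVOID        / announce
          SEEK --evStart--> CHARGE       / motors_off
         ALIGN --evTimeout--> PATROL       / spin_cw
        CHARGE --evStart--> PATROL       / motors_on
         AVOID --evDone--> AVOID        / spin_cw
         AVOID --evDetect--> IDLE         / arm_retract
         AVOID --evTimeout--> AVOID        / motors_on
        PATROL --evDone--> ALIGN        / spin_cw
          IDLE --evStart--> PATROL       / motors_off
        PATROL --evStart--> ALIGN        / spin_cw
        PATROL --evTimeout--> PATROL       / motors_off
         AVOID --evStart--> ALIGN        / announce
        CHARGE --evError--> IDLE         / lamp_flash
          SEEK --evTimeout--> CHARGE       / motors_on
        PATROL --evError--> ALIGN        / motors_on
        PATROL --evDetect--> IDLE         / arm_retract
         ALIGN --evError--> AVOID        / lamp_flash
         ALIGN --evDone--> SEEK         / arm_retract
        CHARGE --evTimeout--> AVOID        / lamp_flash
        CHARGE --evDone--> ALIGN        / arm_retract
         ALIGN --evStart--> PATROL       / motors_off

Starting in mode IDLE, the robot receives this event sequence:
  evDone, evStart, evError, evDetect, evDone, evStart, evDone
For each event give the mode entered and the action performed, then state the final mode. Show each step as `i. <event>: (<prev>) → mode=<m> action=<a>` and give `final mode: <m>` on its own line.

1. evDone: (IDLE) → mode=PATROL action=arm_retract
2. evStart: (PATROL) → mode=ALIGN action=spin_cw
3. evError: (ALIGN) → mode=AVOID action=lamp_flash
4. evDetect: (AVOID) → mode=IDLE action=arm_retract
5. evDone: (IDLE) → mode=PATROL action=arm_retract
6. evStart: (PATROL) → mode=ALIGN action=spin_cw
7. evDone: (ALIGN) → mode=SEEK action=arm_retract

final mode: SEEK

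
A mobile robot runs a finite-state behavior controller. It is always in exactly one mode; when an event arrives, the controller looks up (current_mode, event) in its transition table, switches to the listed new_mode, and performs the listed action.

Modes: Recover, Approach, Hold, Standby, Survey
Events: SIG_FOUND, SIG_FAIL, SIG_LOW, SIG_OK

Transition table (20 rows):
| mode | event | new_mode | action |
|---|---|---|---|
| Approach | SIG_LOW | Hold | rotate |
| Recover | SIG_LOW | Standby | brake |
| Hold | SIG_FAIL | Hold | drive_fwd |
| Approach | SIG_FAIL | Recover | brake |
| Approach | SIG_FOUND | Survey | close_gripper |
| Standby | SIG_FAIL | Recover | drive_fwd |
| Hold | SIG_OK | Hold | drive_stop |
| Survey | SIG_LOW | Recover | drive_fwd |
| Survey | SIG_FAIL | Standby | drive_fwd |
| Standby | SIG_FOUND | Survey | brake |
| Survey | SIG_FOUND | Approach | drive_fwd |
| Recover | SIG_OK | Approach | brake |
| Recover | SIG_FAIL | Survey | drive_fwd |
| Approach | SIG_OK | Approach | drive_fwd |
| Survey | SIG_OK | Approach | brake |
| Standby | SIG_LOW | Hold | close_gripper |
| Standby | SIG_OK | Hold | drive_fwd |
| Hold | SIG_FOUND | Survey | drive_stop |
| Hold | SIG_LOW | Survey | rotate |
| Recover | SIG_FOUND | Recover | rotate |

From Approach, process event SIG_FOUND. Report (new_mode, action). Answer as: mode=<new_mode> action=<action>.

current mode = Approach; filter table to that mode:
  (Approach, SIG_LOW) → (Hold, rotate)
  (Approach, SIG_FAIL) → (Recover, brake)
  (Approach, SIG_FOUND) → (Survey, close_gripper)  ← event matches
  (Approach, SIG_OK) → (Approach, drive_fwd)
event = SIG_FOUND selects (Survey, close_gripper)

mode=Survey action=close_gripper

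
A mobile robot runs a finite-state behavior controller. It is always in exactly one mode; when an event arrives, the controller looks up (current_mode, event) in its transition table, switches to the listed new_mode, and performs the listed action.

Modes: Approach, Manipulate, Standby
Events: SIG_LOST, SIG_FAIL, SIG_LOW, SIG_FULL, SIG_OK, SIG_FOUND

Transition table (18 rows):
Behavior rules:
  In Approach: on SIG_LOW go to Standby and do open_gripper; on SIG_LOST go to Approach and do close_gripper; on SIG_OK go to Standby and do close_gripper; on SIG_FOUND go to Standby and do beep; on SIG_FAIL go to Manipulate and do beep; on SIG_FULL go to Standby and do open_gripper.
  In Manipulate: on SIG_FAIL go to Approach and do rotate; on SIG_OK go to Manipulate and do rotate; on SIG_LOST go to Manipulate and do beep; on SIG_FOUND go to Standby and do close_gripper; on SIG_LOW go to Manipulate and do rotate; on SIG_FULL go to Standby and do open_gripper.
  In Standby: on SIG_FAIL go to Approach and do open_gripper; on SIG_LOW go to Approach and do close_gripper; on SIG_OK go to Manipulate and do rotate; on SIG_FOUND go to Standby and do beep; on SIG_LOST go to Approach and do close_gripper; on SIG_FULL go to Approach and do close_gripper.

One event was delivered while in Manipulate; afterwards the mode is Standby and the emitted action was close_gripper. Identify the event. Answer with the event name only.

try SIG_LOST: (Manipulate, SIG_LOST) → (Manipulate, beep)
try SIG_FAIL: (Manipulate, SIG_FAIL) → (Approach, rotate)
try SIG_LOW: (Manipulate, SIG_LOW) → (Manipulate, rotate)
try SIG_FULL: (Manipulate, SIG_FULL) → (Standby, open_gripper)
try SIG_OK: (Manipulate, SIG_OK) → (Manipulate, rotate)
try SIG_FOUND: (Manipulate, SIG_FOUND) → (Standby, close_gripper)  ← matches

SIG_FOUND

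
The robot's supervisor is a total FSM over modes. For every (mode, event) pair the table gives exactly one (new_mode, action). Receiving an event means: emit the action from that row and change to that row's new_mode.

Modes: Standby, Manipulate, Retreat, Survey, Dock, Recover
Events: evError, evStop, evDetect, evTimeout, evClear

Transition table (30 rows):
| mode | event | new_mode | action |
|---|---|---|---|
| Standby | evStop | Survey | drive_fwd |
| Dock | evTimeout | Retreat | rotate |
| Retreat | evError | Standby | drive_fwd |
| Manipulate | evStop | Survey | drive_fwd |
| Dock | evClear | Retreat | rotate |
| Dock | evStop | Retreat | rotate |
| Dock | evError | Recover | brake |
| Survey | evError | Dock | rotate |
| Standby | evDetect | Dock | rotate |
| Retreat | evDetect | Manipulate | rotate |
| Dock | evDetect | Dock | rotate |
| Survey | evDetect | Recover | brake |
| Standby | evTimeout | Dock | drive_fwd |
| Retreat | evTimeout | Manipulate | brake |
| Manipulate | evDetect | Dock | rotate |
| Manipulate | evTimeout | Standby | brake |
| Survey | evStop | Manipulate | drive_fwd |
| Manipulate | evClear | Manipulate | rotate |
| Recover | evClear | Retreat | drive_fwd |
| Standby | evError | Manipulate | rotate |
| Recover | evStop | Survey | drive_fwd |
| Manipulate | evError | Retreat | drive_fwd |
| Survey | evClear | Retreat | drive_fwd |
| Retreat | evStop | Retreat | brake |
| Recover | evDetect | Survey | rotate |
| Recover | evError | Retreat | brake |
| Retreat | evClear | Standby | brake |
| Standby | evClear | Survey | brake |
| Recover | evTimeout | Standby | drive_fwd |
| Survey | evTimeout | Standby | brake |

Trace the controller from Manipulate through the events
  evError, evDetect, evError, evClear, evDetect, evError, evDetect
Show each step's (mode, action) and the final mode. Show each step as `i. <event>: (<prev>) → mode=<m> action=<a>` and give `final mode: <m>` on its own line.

1. evError: (Manipulate) → mode=Retreat action=drive_fwd
2. evDetect: (Retreat) → mode=Manipulate action=rotate
3. evError: (Manipulate) → mode=Retreat action=drive_fwd
4. evClear: (Retreat) → mode=Standby action=brake
5. evDetect: (Standby) → mode=Dock action=rotate
6. evError: (Dock) → mode=Recover action=brake
7. evDetect: (Recover) → mode=Survey action=rotate

final mode: Survey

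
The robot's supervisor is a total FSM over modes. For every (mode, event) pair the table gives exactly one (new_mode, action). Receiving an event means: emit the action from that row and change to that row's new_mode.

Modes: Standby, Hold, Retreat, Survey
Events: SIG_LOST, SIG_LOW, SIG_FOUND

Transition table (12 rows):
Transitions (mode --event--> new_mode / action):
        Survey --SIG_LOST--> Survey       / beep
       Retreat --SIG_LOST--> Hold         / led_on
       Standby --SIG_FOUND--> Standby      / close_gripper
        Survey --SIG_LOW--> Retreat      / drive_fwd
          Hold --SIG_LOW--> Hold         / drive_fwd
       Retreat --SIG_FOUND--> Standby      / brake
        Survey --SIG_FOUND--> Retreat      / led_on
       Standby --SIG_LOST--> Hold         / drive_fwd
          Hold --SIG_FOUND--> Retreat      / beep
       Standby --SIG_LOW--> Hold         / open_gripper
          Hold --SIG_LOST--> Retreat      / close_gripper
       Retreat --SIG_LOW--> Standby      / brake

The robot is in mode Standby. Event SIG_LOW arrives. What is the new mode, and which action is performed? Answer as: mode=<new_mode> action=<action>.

current mode = Standby; filter table to that mode:
  (Standby, SIG_FOUND) → (Standby, close_gripper)
  (Standby, SIG_LOST) → (Hold, drive_fwd)
  (Standby, SIG_LOW) → (Hold, open_gripper)  ← event matches
event = SIG_LOW selects (Hold, open_gripper)

mode=Hold action=open_gripper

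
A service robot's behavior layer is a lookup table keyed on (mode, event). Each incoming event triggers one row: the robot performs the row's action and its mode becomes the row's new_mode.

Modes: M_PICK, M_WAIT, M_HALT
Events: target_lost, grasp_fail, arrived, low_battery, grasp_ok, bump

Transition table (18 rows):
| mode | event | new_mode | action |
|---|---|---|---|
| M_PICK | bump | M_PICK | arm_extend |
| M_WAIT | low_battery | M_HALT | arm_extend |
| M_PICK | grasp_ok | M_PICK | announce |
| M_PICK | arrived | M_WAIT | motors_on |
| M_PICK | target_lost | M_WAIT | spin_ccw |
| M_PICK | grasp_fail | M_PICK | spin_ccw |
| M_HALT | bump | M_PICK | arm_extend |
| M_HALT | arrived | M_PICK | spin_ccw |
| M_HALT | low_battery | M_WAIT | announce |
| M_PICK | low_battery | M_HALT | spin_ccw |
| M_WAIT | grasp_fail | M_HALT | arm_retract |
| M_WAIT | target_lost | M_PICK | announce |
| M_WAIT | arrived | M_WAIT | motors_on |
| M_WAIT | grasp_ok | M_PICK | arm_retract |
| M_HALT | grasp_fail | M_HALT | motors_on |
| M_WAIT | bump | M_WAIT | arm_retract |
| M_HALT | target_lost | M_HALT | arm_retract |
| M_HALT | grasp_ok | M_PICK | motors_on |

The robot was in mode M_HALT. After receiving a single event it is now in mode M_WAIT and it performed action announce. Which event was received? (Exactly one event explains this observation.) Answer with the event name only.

try target_lost: (M_HALT, target_lost) → (M_HALT, arm_retract)
try grasp_fail: (M_HALT, grasp_fail) → (M_HALT, motors_on)
try arrived: (M_HALT, arrived) → (M_PICK, spin_ccw)
try low_battery: (M_HALT, low_battery) → (M_WAIT, announce)  ← matches
try grasp_ok: (M_HALT, grasp_ok) → (M_PICK, motors_on)
try bump: (M_HALT, bump) → (M_PICK, arm_extend)

low_battery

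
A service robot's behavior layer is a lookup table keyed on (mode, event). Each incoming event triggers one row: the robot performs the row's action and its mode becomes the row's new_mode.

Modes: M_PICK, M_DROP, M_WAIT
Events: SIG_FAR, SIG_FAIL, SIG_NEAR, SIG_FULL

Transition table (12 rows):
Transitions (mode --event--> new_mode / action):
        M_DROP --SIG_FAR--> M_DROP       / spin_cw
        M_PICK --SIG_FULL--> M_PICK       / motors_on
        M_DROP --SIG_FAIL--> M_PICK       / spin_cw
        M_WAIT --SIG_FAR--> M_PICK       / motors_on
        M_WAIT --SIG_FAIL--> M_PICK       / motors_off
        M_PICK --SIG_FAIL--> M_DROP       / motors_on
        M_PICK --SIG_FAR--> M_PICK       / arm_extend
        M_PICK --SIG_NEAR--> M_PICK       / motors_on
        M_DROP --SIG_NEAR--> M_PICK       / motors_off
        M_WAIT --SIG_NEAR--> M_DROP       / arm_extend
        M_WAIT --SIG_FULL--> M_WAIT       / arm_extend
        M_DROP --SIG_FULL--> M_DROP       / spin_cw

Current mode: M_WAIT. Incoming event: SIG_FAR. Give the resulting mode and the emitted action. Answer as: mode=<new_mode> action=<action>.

current mode = M_WAIT; filter table to that mode:
  (M_WAIT, SIG_FAR) → (M_PICK, motors_on)  ← event matches
  (M_WAIT, SIG_FAIL) → (M_PICK, motors_off)
  (M_WAIT, SIG_NEAR) → (M_DROP, arm_extend)
  (M_WAIT, SIG_FULL) → (M_WAIT, arm_extend)
event = SIG_FAR selects (M_PICK, motors_on)

mode=M_PICK action=motors_on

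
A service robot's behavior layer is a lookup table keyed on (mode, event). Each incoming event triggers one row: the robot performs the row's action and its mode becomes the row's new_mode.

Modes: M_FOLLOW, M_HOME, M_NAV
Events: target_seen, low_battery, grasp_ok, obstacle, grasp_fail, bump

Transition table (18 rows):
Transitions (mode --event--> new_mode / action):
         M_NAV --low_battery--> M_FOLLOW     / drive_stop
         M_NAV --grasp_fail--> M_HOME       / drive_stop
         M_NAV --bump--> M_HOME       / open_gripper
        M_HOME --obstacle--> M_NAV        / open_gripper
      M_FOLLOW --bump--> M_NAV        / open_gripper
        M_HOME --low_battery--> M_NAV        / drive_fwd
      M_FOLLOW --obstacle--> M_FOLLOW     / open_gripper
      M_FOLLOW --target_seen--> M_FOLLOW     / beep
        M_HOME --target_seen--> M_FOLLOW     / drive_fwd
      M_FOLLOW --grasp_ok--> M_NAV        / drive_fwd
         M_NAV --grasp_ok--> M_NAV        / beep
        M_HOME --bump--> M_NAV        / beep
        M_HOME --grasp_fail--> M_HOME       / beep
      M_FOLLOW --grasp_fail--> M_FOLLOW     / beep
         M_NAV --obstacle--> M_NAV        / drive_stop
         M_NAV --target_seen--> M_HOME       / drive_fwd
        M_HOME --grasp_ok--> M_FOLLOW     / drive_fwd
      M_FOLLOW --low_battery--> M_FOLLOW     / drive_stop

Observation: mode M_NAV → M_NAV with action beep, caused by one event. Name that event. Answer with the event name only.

grasp_ok

try target_seen: (M_NAV, target_seen) → (M_HOME, drive_fwd)
try low_battery: (M_NAV, low_battery) → (M_FOLLOW, drive_stop)
try grasp_ok: (M_NAV, grasp_ok) → (M_NAV, beep)  ← matches
try obstacle: (M_NAV, obstacle) → (M_NAV, drive_stop)
try grasp_fail: (M_NAV, grasp_fail) → (M_HOME, drive_stop)
try bump: (M_NAV, bump) → (M_HOME, open_gripper)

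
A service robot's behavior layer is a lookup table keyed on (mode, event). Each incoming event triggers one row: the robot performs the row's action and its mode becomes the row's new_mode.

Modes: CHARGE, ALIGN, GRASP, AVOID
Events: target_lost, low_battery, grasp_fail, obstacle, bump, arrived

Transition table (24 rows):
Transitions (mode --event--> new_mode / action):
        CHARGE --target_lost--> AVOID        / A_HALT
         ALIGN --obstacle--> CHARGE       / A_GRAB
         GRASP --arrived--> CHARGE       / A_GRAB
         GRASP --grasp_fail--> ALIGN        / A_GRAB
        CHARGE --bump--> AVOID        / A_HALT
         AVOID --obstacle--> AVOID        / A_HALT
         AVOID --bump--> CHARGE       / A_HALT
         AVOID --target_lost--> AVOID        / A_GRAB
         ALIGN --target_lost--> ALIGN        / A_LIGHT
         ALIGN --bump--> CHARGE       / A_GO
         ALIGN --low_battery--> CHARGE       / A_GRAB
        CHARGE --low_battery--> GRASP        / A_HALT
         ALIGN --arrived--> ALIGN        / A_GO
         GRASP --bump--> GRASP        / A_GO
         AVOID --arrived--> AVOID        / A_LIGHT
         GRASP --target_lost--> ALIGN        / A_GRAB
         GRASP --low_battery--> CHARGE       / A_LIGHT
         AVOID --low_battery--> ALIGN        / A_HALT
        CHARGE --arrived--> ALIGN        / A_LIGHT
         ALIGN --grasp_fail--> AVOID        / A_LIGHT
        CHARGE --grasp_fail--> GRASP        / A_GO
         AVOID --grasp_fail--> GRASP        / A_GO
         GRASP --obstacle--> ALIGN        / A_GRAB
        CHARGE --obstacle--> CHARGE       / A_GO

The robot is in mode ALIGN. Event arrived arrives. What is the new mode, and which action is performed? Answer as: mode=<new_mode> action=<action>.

current mode = ALIGN; filter table to that mode:
  (ALIGN, obstacle) → (CHARGE, A_GRAB)
  (ALIGN, target_lost) → (ALIGN, A_LIGHT)
  (ALIGN, bump) → (CHARGE, A_GO)
  (ALIGN, low_battery) → (CHARGE, A_GRAB)
  (ALIGN, arrived) → (ALIGN, A_GO)  ← event matches
  (ALIGN, grasp_fail) → (AVOID, A_LIGHT)
event = arrived selects (ALIGN, A_GO)

mode=ALIGN action=A_GO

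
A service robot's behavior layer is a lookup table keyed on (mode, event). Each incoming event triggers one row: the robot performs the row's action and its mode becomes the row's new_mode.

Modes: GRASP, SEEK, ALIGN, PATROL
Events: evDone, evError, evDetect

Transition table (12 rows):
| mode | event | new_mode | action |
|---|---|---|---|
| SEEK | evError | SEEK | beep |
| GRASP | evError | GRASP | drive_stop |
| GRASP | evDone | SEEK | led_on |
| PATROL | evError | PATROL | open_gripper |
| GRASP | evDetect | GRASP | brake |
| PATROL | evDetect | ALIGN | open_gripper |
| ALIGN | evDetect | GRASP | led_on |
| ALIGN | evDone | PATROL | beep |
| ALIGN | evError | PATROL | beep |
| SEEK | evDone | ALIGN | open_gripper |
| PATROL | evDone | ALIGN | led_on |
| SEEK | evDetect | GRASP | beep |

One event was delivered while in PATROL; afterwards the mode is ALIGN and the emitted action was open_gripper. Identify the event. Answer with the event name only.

evDetect

try evDone: (PATROL, evDone) → (ALIGN, led_on)
try evError: (PATROL, evError) → (PATROL, open_gripper)
try evDetect: (PATROL, evDetect) → (ALIGN, open_gripper)  ← matches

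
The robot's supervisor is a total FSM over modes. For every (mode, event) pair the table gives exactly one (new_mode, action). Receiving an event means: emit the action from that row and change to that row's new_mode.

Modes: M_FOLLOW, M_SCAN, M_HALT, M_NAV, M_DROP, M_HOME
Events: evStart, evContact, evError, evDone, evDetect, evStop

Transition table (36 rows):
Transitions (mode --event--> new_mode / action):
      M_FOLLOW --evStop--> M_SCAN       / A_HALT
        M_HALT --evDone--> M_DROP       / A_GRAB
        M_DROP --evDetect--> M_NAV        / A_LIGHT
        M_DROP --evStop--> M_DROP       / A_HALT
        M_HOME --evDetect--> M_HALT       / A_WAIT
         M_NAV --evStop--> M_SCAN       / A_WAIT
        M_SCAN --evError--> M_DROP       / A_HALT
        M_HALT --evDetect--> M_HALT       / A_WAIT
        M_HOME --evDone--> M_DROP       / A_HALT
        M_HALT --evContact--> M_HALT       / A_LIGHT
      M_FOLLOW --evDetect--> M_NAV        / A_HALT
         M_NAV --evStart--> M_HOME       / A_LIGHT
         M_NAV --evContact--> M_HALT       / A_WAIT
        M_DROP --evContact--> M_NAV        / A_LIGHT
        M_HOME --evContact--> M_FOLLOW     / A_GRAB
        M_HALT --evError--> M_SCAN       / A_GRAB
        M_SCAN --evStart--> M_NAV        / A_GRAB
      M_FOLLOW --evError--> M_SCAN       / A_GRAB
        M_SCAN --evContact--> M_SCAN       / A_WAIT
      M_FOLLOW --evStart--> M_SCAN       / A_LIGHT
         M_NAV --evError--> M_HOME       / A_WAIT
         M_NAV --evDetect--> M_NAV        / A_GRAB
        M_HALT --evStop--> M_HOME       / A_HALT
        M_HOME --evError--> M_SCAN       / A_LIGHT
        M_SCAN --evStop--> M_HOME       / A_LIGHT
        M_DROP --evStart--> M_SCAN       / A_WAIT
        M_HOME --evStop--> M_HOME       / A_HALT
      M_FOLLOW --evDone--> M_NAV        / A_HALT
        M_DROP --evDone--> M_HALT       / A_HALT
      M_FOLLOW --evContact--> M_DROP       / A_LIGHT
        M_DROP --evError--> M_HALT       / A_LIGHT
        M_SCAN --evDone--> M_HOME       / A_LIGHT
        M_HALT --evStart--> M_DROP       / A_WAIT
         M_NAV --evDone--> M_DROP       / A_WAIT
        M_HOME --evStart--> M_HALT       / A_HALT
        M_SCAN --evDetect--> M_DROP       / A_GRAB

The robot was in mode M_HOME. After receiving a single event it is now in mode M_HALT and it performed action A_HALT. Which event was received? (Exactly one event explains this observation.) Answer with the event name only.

try evStart: (M_HOME, evStart) → (M_HALT, A_HALT)  ← matches
try evContact: (M_HOME, evContact) → (M_FOLLOW, A_GRAB)
try evError: (M_HOME, evError) → (M_SCAN, A_LIGHT)
try evDone: (M_HOME, evDone) → (M_DROP, A_HALT)
try evDetect: (M_HOME, evDetect) → (M_HALT, A_WAIT)
try evStop: (M_HOME, evStop) → (M_HOME, A_HALT)

evStart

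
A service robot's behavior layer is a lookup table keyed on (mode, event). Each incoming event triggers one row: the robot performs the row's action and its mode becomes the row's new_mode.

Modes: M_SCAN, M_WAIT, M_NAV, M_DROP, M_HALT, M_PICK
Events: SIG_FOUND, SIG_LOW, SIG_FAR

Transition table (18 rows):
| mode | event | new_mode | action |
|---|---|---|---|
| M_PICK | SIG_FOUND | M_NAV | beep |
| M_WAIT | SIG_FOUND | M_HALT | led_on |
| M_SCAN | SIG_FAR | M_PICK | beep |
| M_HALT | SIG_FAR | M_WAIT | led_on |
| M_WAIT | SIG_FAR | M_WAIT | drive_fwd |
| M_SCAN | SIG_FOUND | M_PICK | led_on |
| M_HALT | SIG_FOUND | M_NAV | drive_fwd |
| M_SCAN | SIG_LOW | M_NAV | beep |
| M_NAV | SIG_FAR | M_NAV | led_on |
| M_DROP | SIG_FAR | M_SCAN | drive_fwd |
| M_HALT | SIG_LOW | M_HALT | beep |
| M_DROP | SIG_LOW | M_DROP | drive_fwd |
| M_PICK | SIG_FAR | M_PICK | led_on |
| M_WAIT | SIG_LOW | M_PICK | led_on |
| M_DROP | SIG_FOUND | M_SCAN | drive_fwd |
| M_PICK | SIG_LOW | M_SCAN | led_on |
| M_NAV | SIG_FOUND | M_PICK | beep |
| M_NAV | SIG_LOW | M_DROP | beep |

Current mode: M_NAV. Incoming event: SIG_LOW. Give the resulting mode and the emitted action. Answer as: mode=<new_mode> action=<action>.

current mode = M_NAV; filter table to that mode:
  (M_NAV, SIG_FAR) → (M_NAV, led_on)
  (M_NAV, SIG_FOUND) → (M_PICK, beep)
  (M_NAV, SIG_LOW) → (M_DROP, beep)  ← event matches
event = SIG_LOW selects (M_DROP, beep)

mode=M_DROP action=beep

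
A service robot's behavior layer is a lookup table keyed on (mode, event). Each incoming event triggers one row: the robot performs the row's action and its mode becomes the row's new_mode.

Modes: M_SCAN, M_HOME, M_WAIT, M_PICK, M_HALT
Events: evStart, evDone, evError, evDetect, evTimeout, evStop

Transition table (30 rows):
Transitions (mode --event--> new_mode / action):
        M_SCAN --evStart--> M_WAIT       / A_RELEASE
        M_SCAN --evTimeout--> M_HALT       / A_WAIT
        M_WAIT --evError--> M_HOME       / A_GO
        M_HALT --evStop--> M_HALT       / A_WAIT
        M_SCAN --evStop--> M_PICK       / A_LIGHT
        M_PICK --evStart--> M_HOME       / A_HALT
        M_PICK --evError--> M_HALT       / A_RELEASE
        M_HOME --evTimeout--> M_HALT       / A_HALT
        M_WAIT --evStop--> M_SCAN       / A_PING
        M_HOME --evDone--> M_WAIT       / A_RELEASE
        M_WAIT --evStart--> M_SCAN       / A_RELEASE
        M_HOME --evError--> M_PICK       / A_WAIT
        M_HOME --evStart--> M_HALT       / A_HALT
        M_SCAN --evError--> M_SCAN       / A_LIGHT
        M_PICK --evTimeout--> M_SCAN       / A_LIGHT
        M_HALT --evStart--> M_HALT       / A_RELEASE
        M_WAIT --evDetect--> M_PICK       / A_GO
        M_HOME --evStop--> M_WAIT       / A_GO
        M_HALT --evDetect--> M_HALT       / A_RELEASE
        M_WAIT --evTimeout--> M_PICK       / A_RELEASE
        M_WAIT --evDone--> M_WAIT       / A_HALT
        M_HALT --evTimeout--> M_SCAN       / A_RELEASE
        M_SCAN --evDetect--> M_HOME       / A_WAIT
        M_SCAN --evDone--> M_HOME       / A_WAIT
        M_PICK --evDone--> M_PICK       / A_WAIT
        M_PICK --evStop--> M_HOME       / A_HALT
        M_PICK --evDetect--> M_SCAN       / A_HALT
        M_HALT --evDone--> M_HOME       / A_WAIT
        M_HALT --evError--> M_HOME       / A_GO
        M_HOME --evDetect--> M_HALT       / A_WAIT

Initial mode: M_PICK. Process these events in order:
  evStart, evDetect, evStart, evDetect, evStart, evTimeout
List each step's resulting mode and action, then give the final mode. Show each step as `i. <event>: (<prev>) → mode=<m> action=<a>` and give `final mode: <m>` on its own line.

1. evStart: (M_PICK) → mode=M_HOME action=A_HALT
2. evDetect: (M_HOME) → mode=M_HALT action=A_WAIT
3. evStart: (M_HALT) → mode=M_HALT action=A_RELEASE
4. evDetect: (M_HALT) → mode=M_HALT action=A_RELEASE
5. evStart: (M_HALT) → mode=M_HALT action=A_RELEASE
6. evTimeout: (M_HALT) → mode=M_SCAN action=A_RELEASE

final mode: M_SCAN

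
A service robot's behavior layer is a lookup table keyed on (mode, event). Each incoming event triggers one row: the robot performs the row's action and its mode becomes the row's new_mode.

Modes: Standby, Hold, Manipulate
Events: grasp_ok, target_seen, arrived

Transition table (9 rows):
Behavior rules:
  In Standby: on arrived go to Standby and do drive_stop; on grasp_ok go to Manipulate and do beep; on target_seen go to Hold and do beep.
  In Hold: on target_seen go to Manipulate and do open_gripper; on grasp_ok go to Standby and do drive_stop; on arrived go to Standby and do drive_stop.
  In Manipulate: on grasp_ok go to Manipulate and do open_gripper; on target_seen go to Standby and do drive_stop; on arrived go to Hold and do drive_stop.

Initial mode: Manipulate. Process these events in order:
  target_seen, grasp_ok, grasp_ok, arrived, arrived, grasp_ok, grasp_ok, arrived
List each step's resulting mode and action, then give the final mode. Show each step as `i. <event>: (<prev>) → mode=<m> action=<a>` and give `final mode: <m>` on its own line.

final mode: Hold

1. target_seen: (Manipulate) → mode=Standby action=drive_stop
2. grasp_ok: (Standby) → mode=Manipulate action=beep
3. grasp_ok: (Manipulate) → mode=Manipulate action=open_gripper
4. arrived: (Manipulate) → mode=Hold action=drive_stop
5. arrived: (Hold) → mode=Standby action=drive_stop
6. grasp_ok: (Standby) → mode=Manipulate action=beep
7. grasp_ok: (Manipulate) → mode=Manipulate action=open_gripper
8. arrived: (Manipulate) → mode=Hold action=drive_stop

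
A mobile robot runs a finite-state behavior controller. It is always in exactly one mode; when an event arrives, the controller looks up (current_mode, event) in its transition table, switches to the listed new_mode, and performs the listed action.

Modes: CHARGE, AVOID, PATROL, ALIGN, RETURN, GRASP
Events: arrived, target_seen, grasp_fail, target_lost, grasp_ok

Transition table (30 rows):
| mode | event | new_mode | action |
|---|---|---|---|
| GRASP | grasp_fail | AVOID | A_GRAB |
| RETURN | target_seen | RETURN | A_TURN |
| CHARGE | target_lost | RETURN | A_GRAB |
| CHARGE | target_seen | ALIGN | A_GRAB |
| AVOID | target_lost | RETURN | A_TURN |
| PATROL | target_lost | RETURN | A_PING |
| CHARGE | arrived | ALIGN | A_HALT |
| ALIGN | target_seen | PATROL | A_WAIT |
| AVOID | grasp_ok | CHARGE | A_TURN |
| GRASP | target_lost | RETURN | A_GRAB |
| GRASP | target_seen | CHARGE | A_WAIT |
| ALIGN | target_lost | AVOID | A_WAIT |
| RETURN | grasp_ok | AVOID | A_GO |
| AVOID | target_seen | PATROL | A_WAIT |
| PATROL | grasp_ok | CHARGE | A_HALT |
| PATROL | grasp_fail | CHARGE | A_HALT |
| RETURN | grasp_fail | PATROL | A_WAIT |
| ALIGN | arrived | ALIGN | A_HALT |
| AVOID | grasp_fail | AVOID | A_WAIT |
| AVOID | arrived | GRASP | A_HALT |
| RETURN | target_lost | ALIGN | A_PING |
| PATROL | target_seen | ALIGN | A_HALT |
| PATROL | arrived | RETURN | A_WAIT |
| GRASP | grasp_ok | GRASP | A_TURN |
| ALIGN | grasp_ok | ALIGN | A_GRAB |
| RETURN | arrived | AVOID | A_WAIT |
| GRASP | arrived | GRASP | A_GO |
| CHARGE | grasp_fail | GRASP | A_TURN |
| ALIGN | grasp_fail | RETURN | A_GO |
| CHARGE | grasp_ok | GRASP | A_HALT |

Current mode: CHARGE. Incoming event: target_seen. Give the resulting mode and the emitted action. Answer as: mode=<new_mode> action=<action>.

current mode = CHARGE; filter table to that mode:
  (CHARGE, target_lost) → (RETURN, A_GRAB)
  (CHARGE, target_seen) → (ALIGN, A_GRAB)  ← event matches
  (CHARGE, arrived) → (ALIGN, A_HALT)
  (CHARGE, grasp_fail) → (GRASP, A_TURN)
  (CHARGE, grasp_ok) → (GRASP, A_HALT)
event = target_seen selects (ALIGN, A_GRAB)

mode=ALIGN action=A_GRAB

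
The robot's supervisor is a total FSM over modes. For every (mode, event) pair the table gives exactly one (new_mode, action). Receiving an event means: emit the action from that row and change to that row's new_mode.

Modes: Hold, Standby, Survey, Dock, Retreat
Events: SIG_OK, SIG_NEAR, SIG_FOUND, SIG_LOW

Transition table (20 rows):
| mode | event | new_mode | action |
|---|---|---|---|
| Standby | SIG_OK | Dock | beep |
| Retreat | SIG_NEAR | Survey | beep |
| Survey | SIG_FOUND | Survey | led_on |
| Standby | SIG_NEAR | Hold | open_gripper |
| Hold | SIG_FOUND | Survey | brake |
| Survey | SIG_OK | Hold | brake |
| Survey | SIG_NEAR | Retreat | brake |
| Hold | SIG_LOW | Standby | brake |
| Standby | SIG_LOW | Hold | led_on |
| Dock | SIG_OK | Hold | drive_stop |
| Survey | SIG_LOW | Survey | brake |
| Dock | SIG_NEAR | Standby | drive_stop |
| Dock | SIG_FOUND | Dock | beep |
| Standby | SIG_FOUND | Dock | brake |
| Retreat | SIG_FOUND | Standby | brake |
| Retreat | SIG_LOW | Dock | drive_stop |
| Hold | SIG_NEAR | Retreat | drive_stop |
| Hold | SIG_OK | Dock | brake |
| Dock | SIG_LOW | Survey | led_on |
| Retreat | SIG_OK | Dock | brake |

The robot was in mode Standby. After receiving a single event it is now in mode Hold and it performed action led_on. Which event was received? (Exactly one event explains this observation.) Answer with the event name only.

try SIG_OK: (Standby, SIG_OK) → (Dock, beep)
try SIG_NEAR: (Standby, SIG_NEAR) → (Hold, open_gripper)
try SIG_FOUND: (Standby, SIG_FOUND) → (Dock, brake)
try SIG_LOW: (Standby, SIG_LOW) → (Hold, led_on)  ← matches

SIG_LOW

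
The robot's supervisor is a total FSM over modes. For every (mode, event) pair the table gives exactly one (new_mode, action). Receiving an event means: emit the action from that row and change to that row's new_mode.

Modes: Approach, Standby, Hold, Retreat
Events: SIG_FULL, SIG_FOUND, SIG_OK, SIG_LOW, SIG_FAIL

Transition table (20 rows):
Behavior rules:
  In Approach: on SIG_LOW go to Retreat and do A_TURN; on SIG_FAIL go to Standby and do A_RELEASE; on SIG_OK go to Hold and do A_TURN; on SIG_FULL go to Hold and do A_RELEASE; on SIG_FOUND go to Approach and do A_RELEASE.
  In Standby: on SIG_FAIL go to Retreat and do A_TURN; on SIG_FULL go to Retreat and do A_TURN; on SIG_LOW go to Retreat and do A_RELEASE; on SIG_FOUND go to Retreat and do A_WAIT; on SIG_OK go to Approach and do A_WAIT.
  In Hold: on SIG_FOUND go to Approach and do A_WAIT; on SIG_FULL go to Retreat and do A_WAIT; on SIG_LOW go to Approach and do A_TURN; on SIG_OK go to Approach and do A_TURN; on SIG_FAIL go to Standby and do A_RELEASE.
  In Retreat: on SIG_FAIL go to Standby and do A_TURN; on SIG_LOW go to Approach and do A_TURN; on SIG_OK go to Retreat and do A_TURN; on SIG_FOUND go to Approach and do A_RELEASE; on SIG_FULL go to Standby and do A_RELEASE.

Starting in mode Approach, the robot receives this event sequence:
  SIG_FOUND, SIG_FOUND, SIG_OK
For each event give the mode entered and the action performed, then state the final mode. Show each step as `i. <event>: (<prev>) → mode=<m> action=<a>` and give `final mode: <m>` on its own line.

final mode: Hold

1. SIG_FOUND: (Approach) → mode=Approach action=A_RELEASE
2. SIG_FOUND: (Approach) → mode=Approach action=A_RELEASE
3. SIG_OK: (Approach) → mode=Hold action=A_TURN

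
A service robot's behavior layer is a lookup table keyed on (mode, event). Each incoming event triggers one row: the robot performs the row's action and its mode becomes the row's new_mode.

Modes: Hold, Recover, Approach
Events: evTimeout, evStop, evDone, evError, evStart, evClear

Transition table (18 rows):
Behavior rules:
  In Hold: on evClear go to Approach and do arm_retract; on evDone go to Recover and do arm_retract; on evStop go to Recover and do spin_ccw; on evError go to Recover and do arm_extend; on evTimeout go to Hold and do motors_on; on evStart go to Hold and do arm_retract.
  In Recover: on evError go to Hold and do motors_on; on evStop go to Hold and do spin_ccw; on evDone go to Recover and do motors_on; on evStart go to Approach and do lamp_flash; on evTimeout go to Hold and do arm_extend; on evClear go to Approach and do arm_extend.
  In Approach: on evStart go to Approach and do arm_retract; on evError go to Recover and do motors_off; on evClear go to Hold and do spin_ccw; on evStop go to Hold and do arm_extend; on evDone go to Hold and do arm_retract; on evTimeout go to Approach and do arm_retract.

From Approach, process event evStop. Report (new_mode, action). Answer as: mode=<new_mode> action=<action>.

current mode = Approach; filter table to that mode:
  (Approach, evStart) → (Approach, arm_retract)
  (Approach, evError) → (Recover, motors_off)
  (Approach, evClear) → (Hold, spin_ccw)
  (Approach, evStop) → (Hold, arm_extend)  ← event matches
  (Approach, evDone) → (Hold, arm_retract)
  (Approach, evTimeout) → (Approach, arm_retract)
event = evStop selects (Hold, arm_extend)

mode=Hold action=arm_extend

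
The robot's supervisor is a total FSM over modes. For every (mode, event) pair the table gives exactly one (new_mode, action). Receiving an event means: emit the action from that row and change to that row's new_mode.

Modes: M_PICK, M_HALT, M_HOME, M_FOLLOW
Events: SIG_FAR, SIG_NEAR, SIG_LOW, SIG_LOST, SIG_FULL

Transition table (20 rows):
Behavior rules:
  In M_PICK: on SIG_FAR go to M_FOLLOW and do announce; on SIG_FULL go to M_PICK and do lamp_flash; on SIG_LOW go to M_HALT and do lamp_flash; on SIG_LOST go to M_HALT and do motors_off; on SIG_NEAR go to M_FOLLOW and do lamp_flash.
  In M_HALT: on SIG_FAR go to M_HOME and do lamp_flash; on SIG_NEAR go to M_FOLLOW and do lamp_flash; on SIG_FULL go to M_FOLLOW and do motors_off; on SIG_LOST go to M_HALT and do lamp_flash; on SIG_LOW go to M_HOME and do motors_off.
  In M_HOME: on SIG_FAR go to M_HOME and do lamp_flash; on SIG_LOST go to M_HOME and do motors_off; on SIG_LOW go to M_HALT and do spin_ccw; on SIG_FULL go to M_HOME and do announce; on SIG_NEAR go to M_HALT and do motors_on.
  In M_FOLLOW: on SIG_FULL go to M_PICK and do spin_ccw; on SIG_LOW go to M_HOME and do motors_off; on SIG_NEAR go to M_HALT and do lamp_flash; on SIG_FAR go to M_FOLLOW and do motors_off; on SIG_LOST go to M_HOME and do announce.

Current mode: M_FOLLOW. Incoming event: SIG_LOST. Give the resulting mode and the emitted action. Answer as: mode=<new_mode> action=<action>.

mode=M_HOME action=announce

current mode = M_FOLLOW; filter table to that mode:
  (M_FOLLOW, SIG_FULL) → (M_PICK, spin_ccw)
  (M_FOLLOW, SIG_LOW) → (M_HOME, motors_off)
  (M_FOLLOW, SIG_NEAR) → (M_HALT, lamp_flash)
  (M_FOLLOW, SIG_FAR) → (M_FOLLOW, motors_off)
  (M_FOLLOW, SIG_LOST) → (M_HOME, announce)  ← event matches
event = SIG_LOST selects (M_HOME, announce)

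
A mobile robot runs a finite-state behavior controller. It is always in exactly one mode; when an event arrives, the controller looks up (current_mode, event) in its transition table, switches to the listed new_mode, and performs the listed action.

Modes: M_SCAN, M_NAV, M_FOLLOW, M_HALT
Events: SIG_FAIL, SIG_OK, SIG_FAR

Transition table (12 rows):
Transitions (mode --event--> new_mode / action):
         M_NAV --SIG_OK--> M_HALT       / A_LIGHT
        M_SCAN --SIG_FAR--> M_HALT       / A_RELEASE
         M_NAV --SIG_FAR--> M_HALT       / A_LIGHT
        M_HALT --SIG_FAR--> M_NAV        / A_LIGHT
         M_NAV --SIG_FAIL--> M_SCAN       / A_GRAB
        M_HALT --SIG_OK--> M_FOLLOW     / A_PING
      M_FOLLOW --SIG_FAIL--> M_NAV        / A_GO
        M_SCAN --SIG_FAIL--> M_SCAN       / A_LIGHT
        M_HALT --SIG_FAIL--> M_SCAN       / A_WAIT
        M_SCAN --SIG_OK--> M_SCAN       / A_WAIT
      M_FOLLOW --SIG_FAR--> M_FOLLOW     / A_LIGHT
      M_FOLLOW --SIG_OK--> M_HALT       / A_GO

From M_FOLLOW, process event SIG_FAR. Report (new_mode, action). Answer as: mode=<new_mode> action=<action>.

mode=M_FOLLOW action=A_LIGHT

current mode = M_FOLLOW; filter table to that mode:
  (M_FOLLOW, SIG_FAIL) → (M_NAV, A_GO)
  (M_FOLLOW, SIG_FAR) → (M_FOLLOW, A_LIGHT)  ← event matches
  (M_FOLLOW, SIG_OK) → (M_HALT, A_GO)
event = SIG_FAR selects (M_FOLLOW, A_LIGHT)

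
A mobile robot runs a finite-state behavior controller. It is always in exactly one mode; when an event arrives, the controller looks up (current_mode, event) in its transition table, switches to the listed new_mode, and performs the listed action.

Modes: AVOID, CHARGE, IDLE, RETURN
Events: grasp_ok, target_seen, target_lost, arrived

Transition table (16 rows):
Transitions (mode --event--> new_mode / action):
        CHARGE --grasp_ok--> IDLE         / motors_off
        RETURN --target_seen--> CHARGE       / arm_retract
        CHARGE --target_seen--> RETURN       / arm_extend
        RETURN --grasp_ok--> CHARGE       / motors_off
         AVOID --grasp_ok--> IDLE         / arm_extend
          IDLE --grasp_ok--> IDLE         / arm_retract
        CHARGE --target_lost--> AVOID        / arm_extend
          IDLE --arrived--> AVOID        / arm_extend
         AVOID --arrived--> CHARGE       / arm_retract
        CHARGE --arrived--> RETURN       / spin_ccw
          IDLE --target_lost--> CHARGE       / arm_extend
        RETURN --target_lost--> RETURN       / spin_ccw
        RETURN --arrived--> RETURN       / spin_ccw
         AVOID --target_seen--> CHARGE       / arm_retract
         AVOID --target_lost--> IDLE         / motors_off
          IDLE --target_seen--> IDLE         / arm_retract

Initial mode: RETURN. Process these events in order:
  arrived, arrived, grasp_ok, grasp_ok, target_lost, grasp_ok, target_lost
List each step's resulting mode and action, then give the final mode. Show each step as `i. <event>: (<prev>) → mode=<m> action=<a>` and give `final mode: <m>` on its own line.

final mode: CHARGE

1. arrived: (RETURN) → mode=RETURN action=spin_ccw
2. arrived: (RETURN) → mode=RETURN action=spin_ccw
3. grasp_ok: (RETURN) → mode=CHARGE action=motors_off
4. grasp_ok: (CHARGE) → mode=IDLE action=motors_off
5. target_lost: (IDLE) → mode=CHARGE action=arm_extend
6. grasp_ok: (CHARGE) → mode=IDLE action=motors_off
7. target_lost: (IDLE) → mode=CHARGE action=arm_extend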